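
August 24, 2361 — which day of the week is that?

Doomsday rule: the anchor day for the 2300s is Wednesday. For year 61: 61÷12 = 5 r 1, and 1÷4 = 0, so 5+1+0 = 6.
Wednesday + 6 ≡ Tuesday — that's 2361's doomsday.
In August the doomsday date is Aug 8.
Aug 24 is 16 days after Aug 8; 16 mod 7 = 2, so Tuesday + 2 = Thursday.

Thursday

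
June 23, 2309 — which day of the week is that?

Doomsday rule: the anchor day for the 2300s is Wednesday. For year 09: 9÷12 = 0 r 9, and 9÷4 = 2, so 0+9+2 = 11.
Wednesday + 11 ≡ Sunday — that's 2309's doomsday.
In June the doomsday date is Jun 6.
Jun 23 is 17 days after Jun 6; 17 mod 7 = 3, so Sunday + 3 = Wednesday.

Wednesday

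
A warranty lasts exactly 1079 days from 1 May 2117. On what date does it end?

April 14, 2120

+365 (one year) → May 1, 2118 (714 left).
+365 (one year) → May 1, 2119 (349 left).
May has 31 days: +31 → Jun 1, 2119 (318 left).
Jun has 30 days: +30 → Jul 1, 2119 (288 left).
Jul has 31 days: +31 → Aug 1, 2119 (257 left).
Aug has 31 days: +31 → Sep 1, 2119 (226 left).
Sep has 30 days: +30 → Oct 1, 2119 (196 left).
Oct has 31 days: +31 → Nov 1, 2119 (165 left).
Nov has 30 days: +30 → Dec 1, 2119 (135 left).
Dec has 31 days: +31 → Jan 1, 2120 (104 left).
Jan has 31 days: +31 → Feb 1, 2120 (73 left).
Feb has 29 days: +29 → Mar 1, 2120 (44 left).
Mar has 31 days: +31 → Apr 1, 2120 (13 left).
+13 → Apr 14, 2120.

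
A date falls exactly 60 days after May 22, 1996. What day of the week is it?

First find the weekday of May 22, 1996. Doomsday rule: the anchor day for the 1900s is Wednesday. For year 96: 96÷12 = 8 r 0, and 0÷4 = 0, so 8+0+0 = 8.
Wednesday + 8 ≡ Thursday — that's 1996's doomsday.
In May the doomsday date is May 9.
May 22 is 13 days after May 9; 13 mod 7 = 6, so Thursday + 6 = Wednesday.
60 mod 7 = 4, so 60 days after a Wednesday is Wednesday + 4 = Sunday.

Sunday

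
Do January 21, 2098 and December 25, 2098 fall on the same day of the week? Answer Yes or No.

From Jan 21, 2098 to Dec 25, 2098 is 338 days.
338 mod 7 = 2, so they are different weekdays.
(Jan 21, 2098 is a Tuesday; Dec 25, 2098 is a Thursday.)

No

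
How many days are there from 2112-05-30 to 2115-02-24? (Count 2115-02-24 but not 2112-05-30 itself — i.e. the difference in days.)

1000

May 30, 2112 → May 30, 2113: 365 days.
May 30, 2113 → May 30, 2114: 365 days.
May 30, 2114 → Jun 30, 2114: 31 days (May has 31).
Jun 30, 2114 → Jul 30, 2114: 30 days (June has 30).
Jul 30, 2114 → Aug 30, 2114: 31 days (July has 31).
Aug 30, 2114 → Sep 30, 2114: 31 days (August has 31).
Sep 30, 2114 → Oct 30, 2114: 30 days (September has 30).
Oct 30, 2114 → Nov 30, 2114: 31 days (October has 31).
Nov 30, 2114 → Dec 30, 2114: 30 days (November has 30).
Dec 30, 2114 → Jan 30, 2115: 31 days (December has 31).
Jan 30, 2115 → Feb 24, 2115: 25 days.
Total: 1000 days.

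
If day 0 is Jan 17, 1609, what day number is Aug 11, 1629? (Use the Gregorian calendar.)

7511

Jan 17, 1609 → Jan 17, 1610: 365 days.
Jan 17, 1610 → Jan 17, 1611: 365 days.
Jan 17, 1611 → Jan 17, 1612: 365 days.
Jan 17, 1612 → Jan 17, 1613: 366 days (Feb 29, 1612 is in that span).
Jan 17, 1613 → Jan 17, 1614: 365 days.
Jan 17, 1614 → Jan 17, 1615: 365 days.
Jan 17, 1615 → Jan 17, 1616: 365 days.
Jan 17, 1616 → Jan 17, 1617: 366 days (Feb 29, 1616 is in that span).
Jan 17, 1617 → Jan 17, 1618: 365 days.
Jan 17, 1618 → Jan 17, 1619: 365 days.
Jan 17, 1619 → Jan 17, 1620: 365 days.
Jan 17, 1620 → Jan 17, 1621: 366 days (Feb 29, 1620 is in that span).
Jan 17, 1621 → Jan 17, 1622: 365 days.
Jan 17, 1622 → Jan 17, 1623: 365 days.
Jan 17, 1623 → Jan 17, 1624: 365 days.
Jan 17, 1624 → Jan 17, 1625: 366 days (Feb 29, 1624 is in that span).
Jan 17, 1625 → Jan 17, 1626: 365 days.
Jan 17, 1626 → Jan 17, 1627: 365 days.
Jan 17, 1627 → Jan 17, 1628: 365 days.
Jan 17, 1628 → Jan 17, 1629: 366 days (Feb 29, 1628 is in that span).
Jan 17, 1629 → Feb 17, 1629: 31 days (January has 31).
Feb 17, 1629 → Mar 17, 1629: 28 days (February has 28).
Mar 17, 1629 → Apr 17, 1629: 31 days (March has 31).
Apr 17, 1629 → May 17, 1629: 30 days (April has 30).
May 17, 1629 → Jun 17, 1629: 31 days (May has 31).
Jun 17, 1629 → Jul 17, 1629: 30 days (June has 30).
Jul 17, 1629 → Aug 11, 1629: 25 days.
Total: 7511 days.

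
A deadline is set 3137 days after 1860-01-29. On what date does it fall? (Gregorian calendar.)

+366 (one year; includes Feb 29, 1860) → Jan 29, 1861 (2771 left).
+365 (one year) → Jan 29, 1862 (2406 left).
+365 (one year) → Jan 29, 1863 (2041 left).
+365 (one year) → Jan 29, 1864 (1676 left).
+366 (one year; includes Feb 29, 1864) → Jan 29, 1865 (1310 left).
+365 (one year) → Jan 29, 1866 (945 left).
+365 (one year) → Jan 29, 1867 (580 left).
+365 (one year) → Jan 29, 1868 (215 left).
Jan has 31 days: +3 → Feb 1, 1868 (212 left).
Feb has 29 days: +29 → Mar 1, 1868 (183 left).
Mar has 31 days: +31 → Apr 1, 1868 (152 left).
Apr has 30 days: +30 → May 1, 1868 (122 left).
May has 31 days: +31 → Jun 1, 1868 (91 left).
Jun has 30 days: +30 → Jul 1, 1868 (61 left).
Jul has 31 days: +31 → Aug 1, 1868 (30 left).
+30 → Aug 31, 1868.

August 31, 1868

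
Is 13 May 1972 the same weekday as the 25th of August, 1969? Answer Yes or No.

No

From Aug 25, 1969 to May 13, 1972 is 992 days.
992 mod 7 = 5, so they are different weekdays.
(Aug 25, 1969 is a Monday; May 13, 1972 is a Saturday.)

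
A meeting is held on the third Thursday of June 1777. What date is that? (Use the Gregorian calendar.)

June 1, 1777 is a Sunday.
The first Thursday is therefore June 5 (4 days later).
The third Thursday is 5 + 2×7 = June 19.

June 19, 1777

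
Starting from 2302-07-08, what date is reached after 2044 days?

+365 (one year) → Jul 8, 2303 (1679 left).
+366 (one year; includes Feb 29, 2304) → Jul 8, 2304 (1313 left).
+365 (one year) → Jul 8, 2305 (948 left).
+365 (one year) → Jul 8, 2306 (583 left).
+365 (one year) → Jul 8, 2307 (218 left).
Jul has 31 days: +24 → Aug 1, 2307 (194 left).
Aug has 31 days: +31 → Sep 1, 2307 (163 left).
Sep has 30 days: +30 → Oct 1, 2307 (133 left).
Oct has 31 days: +31 → Nov 1, 2307 (102 left).
Nov has 30 days: +30 → Dec 1, 2307 (72 left).
Dec has 31 days: +31 → Jan 1, 2308 (41 left).
Jan has 31 days: +31 → Feb 1, 2308 (10 left).
+10 → Feb 11, 2308.

February 11, 2308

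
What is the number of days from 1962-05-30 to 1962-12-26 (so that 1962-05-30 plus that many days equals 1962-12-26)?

210

May 30, 1962 → Jun 30, 1962: 31 days (May has 31).
Jun 30, 1962 → Jul 30, 1962: 30 days (June has 30).
Jul 30, 1962 → Aug 30, 1962: 31 days (July has 31).
Aug 30, 1962 → Sep 30, 1962: 31 days (August has 31).
Sep 30, 1962 → Oct 30, 1962: 30 days (September has 30).
Oct 30, 1962 → Nov 30, 1962: 31 days (October has 31).
Nov 30, 1962 → Dec 26, 1962: 26 days.
Total: 210 days.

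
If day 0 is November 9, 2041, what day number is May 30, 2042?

202

Nov 9, 2041 → Dec 9, 2041: 30 days (November has 30).
Dec 9, 2041 → Jan 9, 2042: 31 days (December has 31).
Jan 9, 2042 → Feb 9, 2042: 31 days (January has 31).
Feb 9, 2042 → Mar 9, 2042: 28 days (February has 28).
Mar 9, 2042 → Apr 9, 2042: 31 days (March has 31).
Apr 9, 2042 → May 9, 2042: 30 days (April has 30).
May 9, 2042 → May 30, 2042: 21 days.
Total: 202 days.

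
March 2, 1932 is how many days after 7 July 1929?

969

Jul 7, 1929 → Jul 7, 1930: 365 days.
Jul 7, 1930 → Jul 7, 1931: 365 days.
Jul 7, 1931 → Aug 7, 1931: 31 days (July has 31).
Aug 7, 1931 → Sep 7, 1931: 31 days (August has 31).
Sep 7, 1931 → Oct 7, 1931: 30 days (September has 30).
Oct 7, 1931 → Nov 7, 1931: 31 days (October has 31).
Nov 7, 1931 → Dec 7, 1931: 30 days (November has 30).
Dec 7, 1931 → Jan 7, 1932: 31 days (December has 31).
Jan 7, 1932 → Feb 7, 1932: 31 days (January has 31).
Feb 7, 1932 → Mar 2, 1932: 24 days.
Total: 969 days.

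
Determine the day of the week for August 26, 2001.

Sunday

January 1, 2001 is a Monday.
Jan 1, 2001 → Feb 1, 2001: 31 days (January has 31).
Feb 1, 2001 → Mar 1, 2001: 28 days (February has 28).
Mar 1, 2001 → Apr 1, 2001: 31 days (March has 31).
Apr 1, 2001 → May 1, 2001: 30 days (April has 30).
May 1, 2001 → Jun 1, 2001: 31 days (May has 31).
Jun 1, 2001 → Jul 1, 2001: 30 days (June has 30).
Jul 1, 2001 → Aug 1, 2001: 31 days (July has 31).
Aug 1, 2001 → Aug 26, 2001: 25 days.
Total: 237 days.
237 mod 7 = 6, so Monday + 6 = Sunday.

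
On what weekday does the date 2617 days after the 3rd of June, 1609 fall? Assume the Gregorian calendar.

Tuesday

First find the weekday of Jun 3, 1609. Doomsday rule: the anchor day for the 1600s is Tuesday. For year 09: 9÷12 = 0 r 9, and 9÷4 = 2, so 0+9+2 = 11.
Tuesday + 11 ≡ Saturday — that's 1609's doomsday.
In June the doomsday date is Jun 6.
Jun 3 is 3 days before Jun 6; 3 mod 7 = 3, so Saturday − 3 = Wednesday.
2617 mod 7 = 6, so 2617 days after a Wednesday is Wednesday + 6 = Tuesday.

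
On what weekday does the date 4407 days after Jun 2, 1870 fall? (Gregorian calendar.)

Monday

First find the weekday of Jun 2, 1870. Doomsday rule: the anchor day for the 1800s is Friday. For year 70: 70÷12 = 5 r 10, and 10÷4 = 2, so 5+10+2 = 17.
Friday + 17 ≡ Monday — that's 1870's doomsday.
In June the doomsday date is Jun 6.
Jun 2 is 4 days before Jun 6; 4 mod 7 = 4, so Monday − 4 = Thursday.
4407 mod 7 = 4, so 4407 days after a Thursday is Thursday + 4 = Monday.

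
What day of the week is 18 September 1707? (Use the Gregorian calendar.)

Sunday

Doomsday rule: the anchor day for the 1700s is Sunday. For year 07: 7÷12 = 0 r 7, and 7÷4 = 1, so 0+7+1 = 8.
Sunday + 8 ≡ Monday — that's 1707's doomsday.
In September the doomsday date is Sep 5.
Sep 18 is 13 days after Sep 5; 13 mod 7 = 6, so Monday + 6 = Sunday.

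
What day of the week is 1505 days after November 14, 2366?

Monday

Nov 14, 2366 is a Monday.
1505 mod 7 = 0, so 1505 days after a Monday is Monday + 0 = Monday.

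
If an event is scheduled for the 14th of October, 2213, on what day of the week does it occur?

Doomsday rule: the anchor day for the 2200s is Friday. For year 13: 13÷12 = 1 r 1, and 1÷4 = 0, so 1+1+0 = 2.
Friday + 2 ≡ Sunday — that's 2213's doomsday.
In October the doomsday date is Oct 10.
Oct 14 is 4 days after Oct 10; 4 mod 7 = 4, so Sunday + 4 = Thursday.

Thursday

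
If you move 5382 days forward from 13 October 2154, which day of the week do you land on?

Saturday

Oct 13, 2154 is a Sunday.
5382 mod 7 = 6, so 5382 days after a Sunday is Sunday + 6 = Saturday.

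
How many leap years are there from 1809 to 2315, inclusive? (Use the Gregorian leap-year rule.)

Multiples of 4 in [1809,2315]: 126.
Of those, multiples of 100: 5 (not leap unless ÷400).
Multiples of 400: 1.
Leap years = 126 − 5 + 1 = 122.

122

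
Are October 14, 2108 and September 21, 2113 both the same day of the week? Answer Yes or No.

No

From Oct 14, 2108 to Sep 21, 2113 is 1803 days.
1803 mod 7 = 4, so they are different weekdays.
(Oct 14, 2108 is a Sunday; Sep 21, 2113 is a Thursday.)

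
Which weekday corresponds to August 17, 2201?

January 1, 2201 is a Thursday.
Jan 1, 2201 → Feb 1, 2201: 31 days (January has 31).
Feb 1, 2201 → Mar 1, 2201: 28 days (February has 28).
Mar 1, 2201 → Apr 1, 2201: 31 days (March has 31).
Apr 1, 2201 → May 1, 2201: 30 days (April has 30).
May 1, 2201 → Jun 1, 2201: 31 days (May has 31).
Jun 1, 2201 → Jul 1, 2201: 30 days (June has 30).
Jul 1, 2201 → Aug 1, 2201: 31 days (July has 31).
Aug 1, 2201 → Aug 17, 2201: 16 days.
Total: 228 days.
228 mod 7 = 4, so Thursday + 4 = Monday.

Monday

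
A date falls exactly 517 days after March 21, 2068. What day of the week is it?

Tuesday

First find the weekday of Mar 21, 2068. Doomsday rule: the anchor day for the 2000s is Tuesday. For year 68: 68÷12 = 5 r 8, and 8÷4 = 2, so 5+8+2 = 15.
Tuesday + 15 ≡ Wednesday — that's 2068's doomsday.
In March the doomsday date is Mar 14.
Mar 21 is 7 days after Mar 14; 7 mod 7 = 0, so Wednesday + 0 = Wednesday.
517 mod 7 = 6, so 517 days after a Wednesday is Wednesday + 6 = Tuesday.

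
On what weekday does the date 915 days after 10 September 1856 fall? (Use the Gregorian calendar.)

First find the weekday of Sep 10, 1856. Doomsday rule: the anchor day for the 1800s is Friday. For year 56: 56÷12 = 4 r 8, and 8÷4 = 2, so 4+8+2 = 14.
Friday + 14 ≡ Friday — that's 1856's doomsday.
In September the doomsday date is Sep 5.
Sep 10 is 5 days after Sep 5; 5 mod 7 = 5, so Friday + 5 = Wednesday.
915 mod 7 = 5, so 915 days after a Wednesday is Wednesday + 5 = Monday.

Monday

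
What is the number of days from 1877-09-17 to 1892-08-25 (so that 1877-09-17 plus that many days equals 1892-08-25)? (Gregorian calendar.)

5456

Sep 17, 1877 → Sep 17, 1878: 365 days.
Sep 17, 1878 → Sep 17, 1879: 365 days.
Sep 17, 1879 → Sep 17, 1880: 366 days (Feb 29, 1880 is in that span).
Sep 17, 1880 → Sep 17, 1881: 365 days.
Sep 17, 1881 → Sep 17, 1882: 365 days.
Sep 17, 1882 → Sep 17, 1883: 365 days.
Sep 17, 1883 → Sep 17, 1884: 366 days (Feb 29, 1884 is in that span).
Sep 17, 1884 → Sep 17, 1885: 365 days.
Sep 17, 1885 → Sep 17, 1886: 365 days.
Sep 17, 1886 → Sep 17, 1887: 365 days.
Sep 17, 1887 → Sep 17, 1888: 366 days (Feb 29, 1888 is in that span).
Sep 17, 1888 → Sep 17, 1889: 365 days.
Sep 17, 1889 → Sep 17, 1890: 365 days.
Sep 17, 1890 → Sep 17, 1891: 365 days.
Sep 17, 1891 → Oct 17, 1891: 30 days (September has 30).
Oct 17, 1891 → Nov 17, 1891: 31 days (October has 31).
Nov 17, 1891 → Dec 17, 1891: 30 days (November has 30).
Dec 17, 1891 → Jan 17, 1892: 31 days (December has 31).
Jan 17, 1892 → Feb 17, 1892: 31 days (January has 31).
Feb 17, 1892 → Mar 17, 1892: 29 days (February has 29).
Mar 17, 1892 → Apr 17, 1892: 31 days (March has 31).
Apr 17, 1892 → May 17, 1892: 30 days (April has 30).
May 17, 1892 → Jun 17, 1892: 31 days (May has 31).
Jun 17, 1892 → Jul 17, 1892: 30 days (June has 30).
Jul 17, 1892 → Aug 17, 1892: 31 days (July has 31).
Aug 17, 1892 → Aug 25, 1892: 8 days.
Total: 5456 days.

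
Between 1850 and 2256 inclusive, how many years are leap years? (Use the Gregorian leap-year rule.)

99

Multiples of 4 in [1850,2256]: 102.
Of those, multiples of 100: 4 (not leap unless ÷400).
Multiples of 400: 1.
Leap years = 102 − 4 + 1 = 99.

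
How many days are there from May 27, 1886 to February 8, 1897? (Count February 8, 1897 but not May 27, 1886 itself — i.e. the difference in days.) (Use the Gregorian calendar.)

May 27, 1886 → May 27, 1887: 365 days.
May 27, 1887 → May 27, 1888: 366 days (Feb 29, 1888 is in that span).
May 27, 1888 → May 27, 1889: 365 days.
May 27, 1889 → May 27, 1890: 365 days.
May 27, 1890 → May 27, 1891: 365 days.
May 27, 1891 → May 27, 1892: 366 days (Feb 29, 1892 is in that span).
May 27, 1892 → May 27, 1893: 365 days.
May 27, 1893 → May 27, 1894: 365 days.
May 27, 1894 → May 27, 1895: 365 days.
May 27, 1895 → May 27, 1896: 366 days (Feb 29, 1896 is in that span).
May 27, 1896 → Jun 27, 1896: 31 days (May has 31).
Jun 27, 1896 → Jul 27, 1896: 30 days (June has 30).
Jul 27, 1896 → Aug 27, 1896: 31 days (July has 31).
Aug 27, 1896 → Sep 27, 1896: 31 days (August has 31).
Sep 27, 1896 → Oct 27, 1896: 30 days (September has 30).
Oct 27, 1896 → Nov 27, 1896: 31 days (October has 31).
Nov 27, 1896 → Dec 27, 1896: 30 days (November has 30).
Dec 27, 1896 → Jan 27, 1897: 31 days (December has 31).
Jan 27, 1897 → Feb 8, 1897: 12 days.
Total: 3910 days.

3910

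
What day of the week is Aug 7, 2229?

Friday

Doomsday rule: the anchor day for the 2200s is Friday. For year 29: 29÷12 = 2 r 5, and 5÷4 = 1, so 2+5+1 = 8.
Friday + 8 ≡ Saturday — that's 2229's doomsday.
In August the doomsday date is Aug 8.
Aug 7 is 1 day before Aug 8; 1 mod 7 = 1, so Saturday − 1 = Friday.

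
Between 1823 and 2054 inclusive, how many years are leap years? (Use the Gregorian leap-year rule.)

57

Multiples of 4 in [1823,2054]: 58.
Of those, multiples of 100: 2 (not leap unless ÷400).
Multiples of 400: 1.
Leap years = 58 − 2 + 1 = 57.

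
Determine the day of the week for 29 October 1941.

Wednesday

January 1, 1941 is a Wednesday.
Jan 1, 1941 → Feb 1, 1941: 31 days (January has 31).
Feb 1, 1941 → Mar 1, 1941: 28 days (February has 28).
Mar 1, 1941 → Apr 1, 1941: 31 days (March has 31).
Apr 1, 1941 → May 1, 1941: 30 days (April has 30).
May 1, 1941 → Jun 1, 1941: 31 days (May has 31).
Jun 1, 1941 → Jul 1, 1941: 30 days (June has 30).
Jul 1, 1941 → Aug 1, 1941: 31 days (July has 31).
Aug 1, 1941 → Sep 1, 1941: 31 days (August has 31).
Sep 1, 1941 → Oct 1, 1941: 30 days (September has 30).
Oct 1, 1941 → Oct 29, 1941: 28 days.
Total: 301 days.
301 mod 7 = 0, so Wednesday + 0 = Wednesday.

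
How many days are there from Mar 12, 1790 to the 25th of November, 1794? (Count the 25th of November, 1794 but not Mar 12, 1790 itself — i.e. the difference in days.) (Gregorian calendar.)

Mar 12, 1790 → Mar 12, 1791: 365 days.
Mar 12, 1791 → Mar 12, 1792: 366 days (Feb 29, 1792 is in that span).
Mar 12, 1792 → Mar 12, 1793: 365 days.
Mar 12, 1793 → Mar 12, 1794: 365 days.
Mar 12, 1794 → Apr 12, 1794: 31 days (March has 31).
Apr 12, 1794 → May 12, 1794: 30 days (April has 30).
May 12, 1794 → Jun 12, 1794: 31 days (May has 31).
Jun 12, 1794 → Jul 12, 1794: 30 days (June has 30).
Jul 12, 1794 → Aug 12, 1794: 31 days (July has 31).
Aug 12, 1794 → Sep 12, 1794: 31 days (August has 31).
Sep 12, 1794 → Oct 12, 1794: 30 days (September has 30).
Oct 12, 1794 → Nov 12, 1794: 31 days (October has 31).
Nov 12, 1794 → Nov 25, 1794: 13 days.
Total: 1719 days.

1719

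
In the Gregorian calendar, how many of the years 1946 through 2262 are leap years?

Multiples of 4 in [1946,2262]: 79.
Of those, multiples of 100: 3 (not leap unless ÷400).
Multiples of 400: 1.
Leap years = 79 − 3 + 1 = 77.

77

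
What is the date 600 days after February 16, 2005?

October 9, 2006

+365 (one year) → Feb 16, 2006 (235 left).
Feb has 28 days: +13 → Mar 1, 2006 (222 left).
Mar has 31 days: +31 → Apr 1, 2006 (191 left).
Apr has 30 days: +30 → May 1, 2006 (161 left).
May has 31 days: +31 → Jun 1, 2006 (130 left).
Jun has 30 days: +30 → Jul 1, 2006 (100 left).
Jul has 31 days: +31 → Aug 1, 2006 (69 left).
Aug has 31 days: +31 → Sep 1, 2006 (38 left).
Sep has 30 days: +30 → Oct 1, 2006 (8 left).
+8 → Oct 9, 2006.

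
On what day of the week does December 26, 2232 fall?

Wednesday

Doomsday rule: the anchor day for the 2200s is Friday. For year 32: 32÷12 = 2 r 8, and 8÷4 = 2, so 2+8+2 = 12.
Friday + 12 ≡ Wednesday — that's 2232's doomsday.
In December the doomsday date is Dec 12.
Dec 26 is 14 days after Dec 12; 14 mod 7 = 0, so Wednesday + 0 = Wednesday.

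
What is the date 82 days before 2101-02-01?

November 11, 2100

−1 → Jan 31, 2101 (end of Jan, 31 days; 81 left).
−31 → Dec 31, 2100 (end of Dec, 31 days; 50 left).
−31 → Nov 30, 2100 (end of Nov, 30 days; 19 left).
−19 → Nov 11, 2100.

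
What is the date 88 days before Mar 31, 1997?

January 2, 1997

−31 → Feb 28, 1997 (end of Feb, 28 days; 57 left).
−28 → Jan 31, 1997 (end of Jan, 31 days; 29 left).
−29 → Jan 2, 1997.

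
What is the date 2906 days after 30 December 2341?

+365 (one year) → Dec 30, 2342 (2541 left).
+365 (one year) → Dec 30, 2343 (2176 left).
+366 (one year; includes Feb 29, 2344) → Dec 30, 2344 (1810 left).
+365 (one year) → Dec 30, 2345 (1445 left).
+365 (one year) → Dec 30, 2346 (1080 left).
+365 (one year) → Dec 30, 2347 (715 left).
+366 (one year; includes Feb 29, 2348) → Dec 30, 2348 (349 left).
Dec has 31 days: +2 → Jan 1, 2349 (347 left).
Jan has 31 days: +31 → Feb 1, 2349 (316 left).
Feb has 28 days: +28 → Mar 1, 2349 (288 left).
Mar has 31 days: +31 → Apr 1, 2349 (257 left).
Apr has 30 days: +30 → May 1, 2349 (227 left).
May has 31 days: +31 → Jun 1, 2349 (196 left).
Jun has 30 days: +30 → Jul 1, 2349 (166 left).
Jul has 31 days: +31 → Aug 1, 2349 (135 left).
Aug has 31 days: +31 → Sep 1, 2349 (104 left).
Sep has 30 days: +30 → Oct 1, 2349 (74 left).
Oct has 31 days: +31 → Nov 1, 2349 (43 left).
Nov has 30 days: +30 → Dec 1, 2349 (13 left).
+13 → Dec 14, 2349.

December 14, 2349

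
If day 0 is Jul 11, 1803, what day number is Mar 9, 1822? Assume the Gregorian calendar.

6816

Jul 11, 1803 → Jul 11, 1804: 366 days (Feb 29, 1804 is in that span).
Jul 11, 1804 → Jul 11, 1805: 365 days.
Jul 11, 1805 → Jul 11, 1806: 365 days.
Jul 11, 1806 → Jul 11, 1807: 365 days.
Jul 11, 1807 → Jul 11, 1808: 366 days (Feb 29, 1808 is in that span).
Jul 11, 1808 → Jul 11, 1809: 365 days.
Jul 11, 1809 → Jul 11, 1810: 365 days.
Jul 11, 1810 → Jul 11, 1811: 365 days.
Jul 11, 1811 → Jul 11, 1812: 366 days (Feb 29, 1812 is in that span).
Jul 11, 1812 → Jul 11, 1813: 365 days.
Jul 11, 1813 → Jul 11, 1814: 365 days.
Jul 11, 1814 → Jul 11, 1815: 365 days.
Jul 11, 1815 → Jul 11, 1816: 366 days (Feb 29, 1816 is in that span).
Jul 11, 1816 → Jul 11, 1817: 365 days.
Jul 11, 1817 → Jul 11, 1818: 365 days.
Jul 11, 1818 → Jul 11, 1819: 365 days.
Jul 11, 1819 → Jul 11, 1820: 366 days (Feb 29, 1820 is in that span).
Jul 11, 1820 → Jul 11, 1821: 365 days.
Jul 11, 1821 → Aug 11, 1821: 31 days (July has 31).
Aug 11, 1821 → Sep 11, 1821: 31 days (August has 31).
Sep 11, 1821 → Oct 11, 1821: 30 days (September has 30).
Oct 11, 1821 → Nov 11, 1821: 31 days (October has 31).
Nov 11, 1821 → Dec 11, 1821: 30 days (November has 30).
Dec 11, 1821 → Jan 11, 1822: 31 days (December has 31).
Jan 11, 1822 → Feb 11, 1822: 31 days (January has 31).
Feb 11, 1822 → Mar 9, 1822: 26 days.
Total: 6816 days.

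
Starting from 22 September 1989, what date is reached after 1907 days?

December 12, 1994

+365 (one year) → Sep 22, 1990 (1542 left).
+365 (one year) → Sep 22, 1991 (1177 left).
+366 (one year; includes Feb 29, 1992) → Sep 22, 1992 (811 left).
+365 (one year) → Sep 22, 1993 (446 left).
+365 (one year) → Sep 22, 1994 (81 left).
Sep has 30 days: +9 → Oct 1, 1994 (72 left).
Oct has 31 days: +31 → Nov 1, 1994 (41 left).
Nov has 30 days: +30 → Dec 1, 1994 (11 left).
+11 → Dec 12, 1994.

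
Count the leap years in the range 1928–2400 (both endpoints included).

116

Multiples of 4 in [1928,2400]: 119.
Of those, multiples of 100: 5 (not leap unless ÷400).
Multiples of 400: 2.
Leap years = 119 − 5 + 2 = 116.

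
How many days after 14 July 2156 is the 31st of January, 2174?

6410

Jul 14, 2156 → Jul 14, 2157: 365 days.
Jul 14, 2157 → Jul 14, 2158: 365 days.
Jul 14, 2158 → Jul 14, 2159: 365 days.
Jul 14, 2159 → Jul 14, 2160: 366 days (Feb 29, 2160 is in that span).
Jul 14, 2160 → Jul 14, 2161: 365 days.
Jul 14, 2161 → Jul 14, 2162: 365 days.
Jul 14, 2162 → Jul 14, 2163: 365 days.
Jul 14, 2163 → Jul 14, 2164: 366 days (Feb 29, 2164 is in that span).
Jul 14, 2164 → Jul 14, 2165: 365 days.
Jul 14, 2165 → Jul 14, 2166: 365 days.
Jul 14, 2166 → Jul 14, 2167: 365 days.
Jul 14, 2167 → Jul 14, 2168: 366 days (Feb 29, 2168 is in that span).
Jul 14, 2168 → Jul 14, 2169: 365 days.
Jul 14, 2169 → Jul 14, 2170: 365 days.
Jul 14, 2170 → Jul 14, 2171: 365 days.
Jul 14, 2171 → Jul 14, 2172: 366 days (Feb 29, 2172 is in that span).
Jul 14, 2172 → Jul 14, 2173: 365 days.
Jul 14, 2173 → Aug 14, 2173: 31 days (July has 31).
Aug 14, 2173 → Sep 14, 2173: 31 days (August has 31).
Sep 14, 2173 → Oct 14, 2173: 30 days (September has 30).
Oct 14, 2173 → Nov 14, 2173: 31 days (October has 31).
Nov 14, 2173 → Dec 14, 2173: 30 days (November has 30).
Dec 14, 2173 → Jan 14, 2174: 31 days (December has 31).
Jan 14, 2174 → Jan 31, 2174: 17 days.
Total: 6410 days.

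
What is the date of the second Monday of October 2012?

October 1, 2012 is a Monday.
The first Monday is therefore October 1 (same day).
The second Monday is 1 + 1×7 = October 8.

October 8, 2012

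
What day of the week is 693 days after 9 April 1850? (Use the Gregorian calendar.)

First find the weekday of Apr 9, 1850. Doomsday rule: the anchor day for the 1800s is Friday. For year 50: 50÷12 = 4 r 2, and 2÷4 = 0, so 4+2+0 = 6.
Friday + 6 ≡ Thursday — that's 1850's doomsday.
In April the doomsday date is Apr 4.
Apr 9 is 5 days after Apr 4; 5 mod 7 = 5, so Thursday + 5 = Tuesday.
693 mod 7 = 0, so 693 days after a Tuesday is Tuesday + 0 = Tuesday.

Tuesday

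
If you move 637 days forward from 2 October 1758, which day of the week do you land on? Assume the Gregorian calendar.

First find the weekday of Oct 2, 1758. Doomsday rule: the anchor day for the 1700s is Sunday. For year 58: 58÷12 = 4 r 10, and 10÷4 = 2, so 4+10+2 = 16.
Sunday + 16 ≡ Tuesday — that's 1758's doomsday.
In October the doomsday date is Oct 10.
Oct 2 is 8 days before Oct 10; 8 mod 7 = 1, so Tuesday − 1 = Monday.
637 mod 7 = 0, so 637 days after a Monday is Monday + 0 = Monday.

Monday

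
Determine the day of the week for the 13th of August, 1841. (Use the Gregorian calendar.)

Friday

January 1, 1841 is a Friday.
Jan 1, 1841 → Feb 1, 1841: 31 days (January has 31).
Feb 1, 1841 → Mar 1, 1841: 28 days (February has 28).
Mar 1, 1841 → Apr 1, 1841: 31 days (March has 31).
Apr 1, 1841 → May 1, 1841: 30 days (April has 30).
May 1, 1841 → Jun 1, 1841: 31 days (May has 31).
Jun 1, 1841 → Jul 1, 1841: 30 days (June has 30).
Jul 1, 1841 → Aug 1, 1841: 31 days (July has 31).
Aug 1, 1841 → Aug 13, 1841: 12 days.
Total: 224 days.
224 mod 7 = 0, so Friday + 0 = Friday.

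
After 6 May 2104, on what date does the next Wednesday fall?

May 7, 2104

May 6, 2104 is a Tuesday.
From Tuesday to the next Wednesday is 1 day.
May 6, 2104 + 1 = May 7, 2104.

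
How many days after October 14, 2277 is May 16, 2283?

Oct 14, 2277 → Oct 14, 2278: 365 days.
Oct 14, 2278 → Oct 14, 2279: 365 days.
Oct 14, 2279 → Oct 14, 2280: 366 days (Feb 29, 2280 is in that span).
Oct 14, 2280 → Oct 14, 2281: 365 days.
Oct 14, 2281 → Oct 14, 2282: 365 days.
Oct 14, 2282 → Nov 14, 2282: 31 days (October has 31).
Nov 14, 2282 → Dec 14, 2282: 30 days (November has 30).
Dec 14, 2282 → Jan 14, 2283: 31 days (December has 31).
Jan 14, 2283 → Feb 14, 2283: 31 days (January has 31).
Feb 14, 2283 → Mar 14, 2283: 28 days (February has 28).
Mar 14, 2283 → Apr 14, 2283: 31 days (March has 31).
Apr 14, 2283 → May 14, 2283: 30 days (April has 30).
May 14, 2283 → May 16, 2283: 2 days.
Total: 2040 days.

2040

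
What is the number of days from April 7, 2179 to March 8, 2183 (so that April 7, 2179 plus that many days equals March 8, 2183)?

1431

Apr 7, 2179 → Apr 7, 2180: 366 days (Feb 29, 2180 is in that span).
Apr 7, 2180 → Apr 7, 2181: 365 days.
Apr 7, 2181 → Apr 7, 2182: 365 days.
Apr 7, 2182 → May 7, 2182: 30 days (April has 30).
May 7, 2182 → Jun 7, 2182: 31 days (May has 31).
Jun 7, 2182 → Jul 7, 2182: 30 days (June has 30).
Jul 7, 2182 → Aug 7, 2182: 31 days (July has 31).
Aug 7, 2182 → Sep 7, 2182: 31 days (August has 31).
Sep 7, 2182 → Oct 7, 2182: 30 days (September has 30).
Oct 7, 2182 → Nov 7, 2182: 31 days (October has 31).
Nov 7, 2182 → Dec 7, 2182: 30 days (November has 30).
Dec 7, 2182 → Jan 7, 2183: 31 days (December has 31).
Jan 7, 2183 → Feb 7, 2183: 31 days (January has 31).
Feb 7, 2183 → Mar 7, 2183: 28 days (February has 28).
Mar 7, 2183 → Mar 8, 2183: 1 days.
Total: 1431 days.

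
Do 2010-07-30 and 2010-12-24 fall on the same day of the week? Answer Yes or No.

Yes

From Jul 30, 2010 to Dec 24, 2010 is 147 days.
147 mod 7 = 0, so they are the same weekday.
(Jul 30, 2010 is a Friday; Dec 24, 2010 is a Friday.)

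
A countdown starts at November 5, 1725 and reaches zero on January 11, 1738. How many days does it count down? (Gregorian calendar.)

4450

Nov 5, 1725 → Nov 5, 1726: 365 days.
Nov 5, 1726 → Nov 5, 1727: 365 days.
Nov 5, 1727 → Nov 5, 1728: 366 days (Feb 29, 1728 is in that span).
Nov 5, 1728 → Nov 5, 1729: 365 days.
Nov 5, 1729 → Nov 5, 1730: 365 days.
Nov 5, 1730 → Nov 5, 1731: 365 days.
Nov 5, 1731 → Nov 5, 1732: 366 days (Feb 29, 1732 is in that span).
Nov 5, 1732 → Nov 5, 1733: 365 days.
Nov 5, 1733 → Nov 5, 1734: 365 days.
Nov 5, 1734 → Nov 5, 1735: 365 days.
Nov 5, 1735 → Nov 5, 1736: 366 days (Feb 29, 1736 is in that span).
Nov 5, 1736 → Nov 5, 1737: 365 days.
Nov 5, 1737 → Dec 5, 1737: 30 days (November has 30).
Dec 5, 1737 → Jan 5, 1738: 31 days (December has 31).
Jan 5, 1738 → Jan 11, 1738: 6 days.
Total: 4450 days.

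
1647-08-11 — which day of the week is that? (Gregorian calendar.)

Doomsday rule: the anchor day for the 1600s is Tuesday. For year 47: 47÷12 = 3 r 11, and 11÷4 = 2, so 3+11+2 = 16.
Tuesday + 16 ≡ Thursday — that's 1647's doomsday.
In August the doomsday date is Aug 8.
Aug 11 is 3 days after Aug 8; 3 mod 7 = 3, so Thursday + 3 = Sunday.

Sunday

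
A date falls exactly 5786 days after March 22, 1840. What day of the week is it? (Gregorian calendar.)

Thursday

Mar 22, 1840 is a Sunday.
5786 mod 7 = 4, so 5786 days after a Sunday is Sunday + 4 = Thursday.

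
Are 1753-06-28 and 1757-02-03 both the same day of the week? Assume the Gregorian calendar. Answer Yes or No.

Yes

From Jun 28, 1753 to Feb 3, 1757 is 1316 days.
1316 mod 7 = 0, so they are the same weekday.
(Jun 28, 1753 is a Thursday; Feb 3, 1757 is a Thursday.)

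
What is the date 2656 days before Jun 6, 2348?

February 27, 2341

−366 (one year; includes Feb 29, 2348) → Jun 6, 2347 (2290 left).
−365 (one year) → Jun 6, 2346 (1925 left).
−365 (one year) → Jun 6, 2345 (1560 left).
−365 (one year) → Jun 6, 2344 (1195 left).
−366 (one year; includes Feb 29, 2344) → Jun 6, 2343 (829 left).
−365 (one year) → Jun 6, 2342 (464 left).
−365 (one year) → Jun 6, 2341 (99 left).
−6 → May 31, 2341 (end of May, 31 days; 93 left).
−31 → Apr 30, 2341 (end of Apr, 30 days; 62 left).
−30 → Mar 31, 2341 (end of Mar, 31 days; 32 left).
−31 → Feb 28, 2341 (end of Feb, 28 days; 1 left).
−1 → Feb 27, 2341.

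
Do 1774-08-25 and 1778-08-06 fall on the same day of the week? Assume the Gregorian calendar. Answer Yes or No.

Yes

From Aug 25, 1774 to Aug 6, 1778 is 1442 days.
1442 mod 7 = 0, so they are the same weekday.
(Aug 25, 1774 is a Thursday; Aug 6, 1778 is a Thursday.)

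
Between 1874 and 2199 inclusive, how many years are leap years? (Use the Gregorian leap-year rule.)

79

Multiples of 4 in [1874,2199]: 81.
Of those, multiples of 100: 3 (not leap unless ÷400).
Multiples of 400: 1.
Leap years = 81 − 3 + 1 = 79.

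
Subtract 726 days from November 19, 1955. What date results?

−365 (one year) → Nov 19, 1954 (361 left).
−19 → Oct 31, 1954 (end of Oct, 31 days; 342 left).
−31 → Sep 30, 1954 (end of Sep, 30 days; 311 left).
−30 → Aug 31, 1954 (end of Aug, 31 days; 281 left).
−31 → Jul 31, 1954 (end of Jul, 31 days; 250 left).
−31 → Jun 30, 1954 (end of Jun, 30 days; 219 left).
−30 → May 31, 1954 (end of May, 31 days; 189 left).
−31 → Apr 30, 1954 (end of Apr, 30 days; 158 left).
−30 → Mar 31, 1954 (end of Mar, 31 days; 128 left).
−31 → Feb 28, 1954 (end of Feb, 28 days; 97 left).
−28 → Jan 31, 1954 (end of Jan, 31 days; 69 left).
−31 → Dec 31, 1953 (end of Dec, 31 days; 38 left).
−31 → Nov 30, 1953 (end of Nov, 30 days; 7 left).
−7 → Nov 23, 1953.

November 23, 1953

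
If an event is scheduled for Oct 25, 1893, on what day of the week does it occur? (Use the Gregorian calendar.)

Doomsday rule: the anchor day for the 1800s is Friday. For year 93: 93÷12 = 7 r 9, and 9÷4 = 2, so 7+9+2 = 18.
Friday + 18 ≡ Tuesday — that's 1893's doomsday.
In October the doomsday date is Oct 10.
Oct 25 is 15 days after Oct 10; 15 mod 7 = 1, so Tuesday + 1 = Wednesday.

Wednesday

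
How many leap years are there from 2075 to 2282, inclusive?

50

Multiples of 4 in [2075,2282]: 52.
Of those, multiples of 100: 2 (not leap unless ÷400).
Multiples of 400: 0.
Leap years = 52 − 2 + 0 = 50.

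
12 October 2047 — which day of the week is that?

Saturday

Doomsday rule: the anchor day for the 2000s is Tuesday. For year 47: 47÷12 = 3 r 11, and 11÷4 = 2, so 3+11+2 = 16.
Tuesday + 16 ≡ Thursday — that's 2047's doomsday.
In October the doomsday date is Oct 10.
Oct 12 is 2 days after Oct 10; 2 mod 7 = 2, so Thursday + 2 = Saturday.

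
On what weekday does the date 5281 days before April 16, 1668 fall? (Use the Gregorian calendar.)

First find the weekday of Apr 16, 1668. Doomsday rule: the anchor day for the 1600s is Tuesday. For year 68: 68÷12 = 5 r 8, and 8÷4 = 2, so 5+8+2 = 15.
Tuesday + 15 ≡ Wednesday — that's 1668's doomsday.
In April the doomsday date is Apr 4.
Apr 16 is 12 days after Apr 4; 12 mod 7 = 5, so Wednesday + 5 = Monday.
5281 mod 7 = 3, so 5281 days before a Monday is Monday − 3 = Friday.

Friday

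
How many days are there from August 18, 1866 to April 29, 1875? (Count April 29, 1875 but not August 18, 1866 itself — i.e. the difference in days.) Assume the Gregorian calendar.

Aug 18, 1866 → Aug 18, 1867: 365 days.
Aug 18, 1867 → Aug 18, 1868: 366 days (Feb 29, 1868 is in that span).
Aug 18, 1868 → Aug 18, 1869: 365 days.
Aug 18, 1869 → Aug 18, 1870: 365 days.
Aug 18, 1870 → Aug 18, 1871: 365 days.
Aug 18, 1871 → Aug 18, 1872: 366 days (Feb 29, 1872 is in that span).
Aug 18, 1872 → Aug 18, 1873: 365 days.
Aug 18, 1873 → Aug 18, 1874: 365 days.
Aug 18, 1874 → Sep 18, 1874: 31 days (August has 31).
Sep 18, 1874 → Oct 18, 1874: 30 days (September has 30).
Oct 18, 1874 → Nov 18, 1874: 31 days (October has 31).
Nov 18, 1874 → Dec 18, 1874: 30 days (November has 30).
Dec 18, 1874 → Jan 18, 1875: 31 days (December has 31).
Jan 18, 1875 → Feb 18, 1875: 31 days (January has 31).
Feb 18, 1875 → Mar 18, 1875: 28 days (February has 28).
Mar 18, 1875 → Apr 18, 1875: 31 days (March has 31).
Apr 18, 1875 → Apr 29, 1875: 11 days.
Total: 3176 days.

3176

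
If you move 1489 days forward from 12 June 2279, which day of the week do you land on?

Jun 12, 2279 is a Thursday.
1489 mod 7 = 5, so 1489 days after a Thursday is Thursday + 5 = Tuesday.

Tuesday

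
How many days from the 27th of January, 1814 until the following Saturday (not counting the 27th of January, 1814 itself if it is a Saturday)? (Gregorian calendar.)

2

Jan 27, 1814 is a Thursday.
From Thursday to the next Saturday is 2 days.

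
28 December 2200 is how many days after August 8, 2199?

Aug 8, 2199 → Aug 8, 2200: 365 days.
Aug 8, 2200 → Sep 8, 2200: 31 days (August has 31).
Sep 8, 2200 → Oct 8, 2200: 30 days (September has 30).
Oct 8, 2200 → Nov 8, 2200: 31 days (October has 31).
Nov 8, 2200 → Dec 8, 2200: 30 days (November has 30).
Dec 8, 2200 → Dec 28, 2200: 20 days.
Total: 507 days.

507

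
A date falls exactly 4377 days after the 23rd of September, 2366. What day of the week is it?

Sunday

First find the weekday of Sep 23, 2366. Doomsday rule: the anchor day for the 2300s is Wednesday. For year 66: 66÷12 = 5 r 6, and 6÷4 = 1, so 5+6+1 = 12.
Wednesday + 12 ≡ Monday — that's 2366's doomsday.
In September the doomsday date is Sep 5.
Sep 23 is 18 days after Sep 5; 18 mod 7 = 4, so Monday + 4 = Friday.
4377 mod 7 = 2, so 4377 days after a Friday is Friday + 2 = Sunday.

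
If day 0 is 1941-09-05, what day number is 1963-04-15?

7892

Sep 5, 1941 → Sep 5, 1942: 365 days.
Sep 5, 1942 → Sep 5, 1943: 365 days.
Sep 5, 1943 → Sep 5, 1944: 366 days (Feb 29, 1944 is in that span).
Sep 5, 1944 → Sep 5, 1945: 365 days.
Sep 5, 1945 → Sep 5, 1946: 365 days.
Sep 5, 1946 → Sep 5, 1947: 365 days.
Sep 5, 1947 → Sep 5, 1948: 366 days (Feb 29, 1948 is in that span).
Sep 5, 1948 → Sep 5, 1949: 365 days.
Sep 5, 1949 → Sep 5, 1950: 365 days.
Sep 5, 1950 → Sep 5, 1951: 365 days.
Sep 5, 1951 → Sep 5, 1952: 366 days (Feb 29, 1952 is in that span).
Sep 5, 1952 → Sep 5, 1953: 365 days.
Sep 5, 1953 → Sep 5, 1954: 365 days.
Sep 5, 1954 → Sep 5, 1955: 365 days.
Sep 5, 1955 → Sep 5, 1956: 366 days (Feb 29, 1956 is in that span).
Sep 5, 1956 → Sep 5, 1957: 365 days.
Sep 5, 1957 → Sep 5, 1958: 365 days.
Sep 5, 1958 → Sep 5, 1959: 365 days.
Sep 5, 1959 → Sep 5, 1960: 366 days (Feb 29, 1960 is in that span).
Sep 5, 1960 → Sep 5, 1961: 365 days.
Sep 5, 1961 → Sep 5, 1962: 365 days.
Sep 5, 1962 → Oct 5, 1962: 30 days (September has 30).
Oct 5, 1962 → Nov 5, 1962: 31 days (October has 31).
Nov 5, 1962 → Dec 5, 1962: 30 days (November has 30).
Dec 5, 1962 → Jan 5, 1963: 31 days (December has 31).
Jan 5, 1963 → Feb 5, 1963: 31 days (January has 31).
Feb 5, 1963 → Mar 5, 1963: 28 days (February has 28).
Mar 5, 1963 → Apr 5, 1963: 31 days (March has 31).
Apr 5, 1963 → Apr 15, 1963: 10 days.
Total: 7892 days.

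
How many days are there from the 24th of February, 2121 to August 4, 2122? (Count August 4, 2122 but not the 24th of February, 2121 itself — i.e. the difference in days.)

Feb 24, 2121 → Feb 24, 2122: 365 days.
Feb 24, 2122 → Mar 24, 2122: 28 days (February has 28).
Mar 24, 2122 → Apr 24, 2122: 31 days (March has 31).
Apr 24, 2122 → May 24, 2122: 30 days (April has 30).
May 24, 2122 → Jun 24, 2122: 31 days (May has 31).
Jun 24, 2122 → Jul 24, 2122: 30 days (June has 30).
Jul 24, 2122 → Aug 4, 2122: 11 days.
Total: 526 days.

526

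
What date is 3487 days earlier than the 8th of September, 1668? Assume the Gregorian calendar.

−366 (one year; includes Feb 29, 1668) → Sep 8, 1667 (3121 left).
−365 (one year) → Sep 8, 1666 (2756 left).
−365 (one year) → Sep 8, 1665 (2391 left).
−365 (one year) → Sep 8, 1664 (2026 left).
−366 (one year; includes Feb 29, 1664) → Sep 8, 1663 (1660 left).
−365 (one year) → Sep 8, 1662 (1295 left).
−365 (one year) → Sep 8, 1661 (930 left).
−365 (one year) → Sep 8, 1660 (565 left).
−366 (one year; includes Feb 29, 1660) → Sep 8, 1659 (199 left).
−8 → Aug 31, 1659 (end of Aug, 31 days; 191 left).
−31 → Jul 31, 1659 (end of Jul, 31 days; 160 left).
−31 → Jun 30, 1659 (end of Jun, 30 days; 129 left).
−30 → May 31, 1659 (end of May, 31 days; 99 left).
−31 → Apr 30, 1659 (end of Apr, 30 days; 68 left).
−30 → Mar 31, 1659 (end of Mar, 31 days; 38 left).
−31 → Feb 28, 1659 (end of Feb, 28 days; 7 left).
−7 → Feb 21, 1659.

February 21, 1659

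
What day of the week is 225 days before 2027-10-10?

Oct 10, 2027 is a Sunday.
225 mod 7 = 1, so 225 days before a Sunday is Sunday − 1 = Saturday.

Saturday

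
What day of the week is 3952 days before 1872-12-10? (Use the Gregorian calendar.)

Friday

First find the weekday of Dec 10, 1872. Doomsday rule: the anchor day for the 1800s is Friday. For year 72: 72÷12 = 6 r 0, and 0÷4 = 0, so 6+0+0 = 6.
Friday + 6 ≡ Thursday — that's 1872's doomsday.
In December the doomsday date is Dec 12.
Dec 10 is 2 days before Dec 12; 2 mod 7 = 2, so Thursday − 2 = Tuesday.
3952 mod 7 = 4, so 3952 days before a Tuesday is Tuesday − 4 = Friday.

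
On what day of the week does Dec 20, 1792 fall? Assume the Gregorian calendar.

Doomsday rule: the anchor day for the 1700s is Sunday. For year 92: 92÷12 = 7 r 8, and 8÷4 = 2, so 7+8+2 = 17.
Sunday + 17 ≡ Wednesday — that's 1792's doomsday.
In December the doomsday date is Dec 12.
Dec 20 is 8 days after Dec 12; 8 mod 7 = 1, so Wednesday + 1 = Thursday.

Thursday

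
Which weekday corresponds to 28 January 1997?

January 1, 1997 is a Wednesday.
Jan 1, 1997 → Jan 28, 1997: 27 days.
Total: 27 days.
27 mod 7 = 6, so Wednesday + 6 = Tuesday.

Tuesday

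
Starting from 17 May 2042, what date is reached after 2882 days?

+365 (one year) → May 17, 2043 (2517 left).
+366 (one year; includes Feb 29, 2044) → May 17, 2044 (2151 left).
+365 (one year) → May 17, 2045 (1786 left).
+365 (one year) → May 17, 2046 (1421 left).
+365 (one year) → May 17, 2047 (1056 left).
+366 (one year; includes Feb 29, 2048) → May 17, 2048 (690 left).
+365 (one year) → May 17, 2049 (325 left).
May has 31 days: +15 → Jun 1, 2049 (310 left).
Jun has 30 days: +30 → Jul 1, 2049 (280 left).
Jul has 31 days: +31 → Aug 1, 2049 (249 left).
Aug has 31 days: +31 → Sep 1, 2049 (218 left).
Sep has 30 days: +30 → Oct 1, 2049 (188 left).
Oct has 31 days: +31 → Nov 1, 2049 (157 left).
Nov has 30 days: +30 → Dec 1, 2049 (127 left).
Dec has 31 days: +31 → Jan 1, 2050 (96 left).
Jan has 31 days: +31 → Feb 1, 2050 (65 left).
Feb has 28 days: +28 → Mar 1, 2050 (37 left).
Mar has 31 days: +31 → Apr 1, 2050 (6 left).
+6 → Apr 7, 2050.

April 7, 2050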